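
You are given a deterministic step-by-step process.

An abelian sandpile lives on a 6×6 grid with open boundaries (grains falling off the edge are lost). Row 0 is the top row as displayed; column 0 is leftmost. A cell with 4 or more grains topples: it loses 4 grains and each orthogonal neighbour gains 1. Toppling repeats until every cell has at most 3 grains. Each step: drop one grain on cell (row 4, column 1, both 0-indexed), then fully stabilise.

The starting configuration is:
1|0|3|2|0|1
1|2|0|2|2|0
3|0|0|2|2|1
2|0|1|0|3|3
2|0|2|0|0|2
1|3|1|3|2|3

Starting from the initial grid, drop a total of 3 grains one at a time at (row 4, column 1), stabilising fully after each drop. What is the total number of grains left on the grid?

53

step 0: 1|0|3|2|0|1
1|2|0|2|2|0
3|0|0|2|2|1
2|0|1|0|3|3
2|0|2|0|0|2
1|3|1|3|2|3
step 1: 1|0|3|2|0|1
1|2|0|2|2|0
3|0|0|2|2|1
2|0|1|0|3|3
2|1|2|0|0|2
1|3|1|3|2|3
step 2: 1|0|3|2|0|1
1|2|0|2|2|0
3|0|0|2|2|1
2|0|1|0|3|3
2|2|2|0|0|2
1|3|1|3|2|3
step 3: 1|0|3|2|0|1
1|2|0|2|2|0
3|0|0|2|2|1
2|0|1|0|3|3
2|3|2|0|0|2
1|3|1|3|2|3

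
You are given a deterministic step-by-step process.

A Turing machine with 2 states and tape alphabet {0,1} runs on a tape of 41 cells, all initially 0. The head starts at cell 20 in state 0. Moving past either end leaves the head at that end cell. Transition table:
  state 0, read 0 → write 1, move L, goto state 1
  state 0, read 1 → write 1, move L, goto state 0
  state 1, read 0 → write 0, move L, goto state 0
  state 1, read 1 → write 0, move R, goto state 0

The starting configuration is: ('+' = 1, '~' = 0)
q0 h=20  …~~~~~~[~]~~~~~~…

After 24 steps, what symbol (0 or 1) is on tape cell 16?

1

t=0: q0 h=20  …~~~~~~[~]~~~~~~…
t=1: q1 h=19  …~~~~~~[~]+~~~~~…
t=2: q0 h=18  …~~~~~~[~]~+~~~~…
t=3: q1 h=17  …~~~~~~[~]+~+~~~…
t=4: q0 h=16  …~~~~~~[~]~+~+~~…
t=5: q1 h=15  …~~~~~~[~]+~+~+~…
t=6: q0 h=14  …~~~~~~[~]~+~+~+…
t=7: q1 h=13  …~~~~~~[~]+~+~+~…
t=8: q0 h=12  …~~~~~~[~]~+~+~+…
t=9: q1 h=11  …~~~~~~[~]+~+~+~…
t=10: q0 h=10  …~~~~~~[~]~+~+~+…
t=11: q1 h= 9  …~~~~~~[~]+~+~+~…
t=12: q0 h= 8  …~~~~~~[~]~+~+~+…
t=13: q1 h= 7  …~~~~~~[~]+~+~+~…
t=14: q0 h= 6  |~~~~~~[~]~+~+~+…
t=15: q1 h= 5  |~~~~~[~]+~+~+~…
t=16: q0 h= 4  |~~~~[~]~+~+~+…
t=17: q1 h= 3  |~~~[~]+~+~+~…
t=18: q0 h= 2  |~~[~]~+~+~+…
t=19: q1 h= 1  |~[~]+~+~+~…
t=20: q0 h= 0  |[~]~+~+~+…
t=21: q1 h= 0  |[+]~+~+~+…
t=22: q0 h= 1  |~[~]+~+~+~…
t=23: q1 h= 0  |[~]++~+~+…
t=24: q0 h= 0  |[~]++~+~+…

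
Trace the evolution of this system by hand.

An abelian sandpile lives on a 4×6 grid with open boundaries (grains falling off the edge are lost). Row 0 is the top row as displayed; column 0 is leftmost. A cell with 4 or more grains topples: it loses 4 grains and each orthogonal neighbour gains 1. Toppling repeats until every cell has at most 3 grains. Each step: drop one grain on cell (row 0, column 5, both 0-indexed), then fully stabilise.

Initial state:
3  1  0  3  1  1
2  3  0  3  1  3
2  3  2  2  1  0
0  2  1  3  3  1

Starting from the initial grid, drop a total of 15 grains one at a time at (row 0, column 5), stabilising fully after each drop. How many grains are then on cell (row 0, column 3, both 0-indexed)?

[0] 3  1  0  3  1  1
2  3  0  3  1  3
2  3  2  2  1  0
0  2  1  3  3  1
[1] 3  1  0  3  1  2
2  3  0  3  1  3
2  3  2  2  1  0
0  2  1  3  3  1
[2] 3  1  0  3  1  3
2  3  0  3  1  3
2  3  2  2  1  0
0  2  1  3  3  1
[3] 3  1  0  3  2  1
2  3  0  3  2  0
2  3  2  2  1  1
0  2  1  3  3  1
[4] 3  1  0  3  2  2
2  3  0  3  2  0
2  3  2  2  1  1
0  2  1  3  3  1
[5] 3  1  0  3  2  3
2  3  0  3  2  0
2  3  2  2  1  1
0  2  1  3  3  1
[6] 3  1  0  3  3  0
2  3  0  3  2  1
2  3  2  2  1  1
0  2  1  3  3  1
[7] 3  1  0  3  3  1
2  3  0  3  2  1
2  3  2  2  1  1
0  2  1  3  3  1
[8] 3  1  0  3  3  2
2  3  0  3  2  1
2  3  2  2  1  1
0  2  1  3  3  1
[9] 3  1  0  3  3  3
2  3  0  3  2  1
2  3  2  2  1  1
0  2  1  3  3  1
[10] 3  1  1  1  2  1
2  3  1  1  0  3
2  3  2  3  2  1
0  2  1  3  3  1
[11] 3  1  1  1  2  2
2  3  1  1  0  3
2  3  2  3  2  1
0  2  1  3  3  1
[12] 3  1  1  1  2  3
2  3  1  1  0  3
2  3  2  3  2  1
0  2  1  3  3  1
[13] 3  1  1  1  3  1
2  3  1  1  1  0
2  3  2  3  2  2
0  2  1  3  3  1
[14] 3  1  1  1  3  2
2  3  1  1  1  0
2  3  2  3  2  2
0  2  1  3  3  1
[15] 3  1  1  1  3  3
2  3  1  1  1  0
2  3  2  3  2  2
0  2  1  3  3  1

1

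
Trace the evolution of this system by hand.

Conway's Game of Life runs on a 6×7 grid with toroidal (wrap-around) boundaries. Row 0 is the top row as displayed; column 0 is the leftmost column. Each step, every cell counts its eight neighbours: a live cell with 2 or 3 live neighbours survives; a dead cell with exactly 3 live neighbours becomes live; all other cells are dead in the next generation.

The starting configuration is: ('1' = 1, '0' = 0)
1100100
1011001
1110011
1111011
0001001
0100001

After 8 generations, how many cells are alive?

[0] 1100100
1011001
1110011
1111011
0001001
0100001
[1] 0001010
0001100
0000000
0001000
0001100
0110011
[2] 0001011
0001100
0001100
0001100
0001110
0010011
[3] 0011001
0010000
0010010
0010000
0010001
0010000
[4] 0111000
0110000
0111000
0111000
0111000
0110000
[5] 1001000
1000000
1000000
1000100
1000000
1000000
[6] 1100001
1100001
1100001
1100001
1100001
1100001
[7] 0010010
0010010
0010010
0010010
0010010
0010010
[8] 0111111
0111111
0111111
0111111
0111111
0111111

36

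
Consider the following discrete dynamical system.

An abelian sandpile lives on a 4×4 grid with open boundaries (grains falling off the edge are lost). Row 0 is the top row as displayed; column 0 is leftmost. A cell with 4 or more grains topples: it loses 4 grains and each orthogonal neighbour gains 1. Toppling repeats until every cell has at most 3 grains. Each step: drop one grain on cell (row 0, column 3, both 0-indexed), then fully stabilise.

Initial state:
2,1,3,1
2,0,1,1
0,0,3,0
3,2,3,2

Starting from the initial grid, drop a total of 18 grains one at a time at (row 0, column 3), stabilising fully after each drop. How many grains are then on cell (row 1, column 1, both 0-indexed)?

1

step 0: 2,1,3,1
2,0,1,1
0,0,3,0
3,2,3,2
step 1: 2,1,3,2
2,0,1,1
0,0,3,0
3,2,3,2
step 2: 2,1,3,3
2,0,1,1
0,0,3,0
3,2,3,2
step 3: 2,2,0,1
2,0,2,2
0,0,3,0
3,2,3,2
step 4: 2,2,0,2
2,0,2,2
0,0,3,0
3,2,3,2
step 5: 2,2,0,3
2,0,2,2
0,0,3,0
3,2,3,2
step 6: 2,2,1,0
2,0,2,3
0,0,3,0
3,2,3,2
step 7: 2,2,1,1
2,0,2,3
0,0,3,0
3,2,3,2
step 8: 2,2,1,2
2,0,2,3
0,0,3,0
3,2,3,2
step 9: 2,2,1,3
2,0,2,3
0,0,3,0
3,2,3,2
step 10: 2,2,2,1
2,0,3,0
0,0,3,1
3,2,3,2
step 11: 2,2,2,2
2,0,3,0
0,0,3,1
3,2,3,2
step 12: 2,2,2,3
2,0,3,0
0,0,3,1
3,2,3,2
step 13: 2,2,3,0
2,0,3,1
0,0,3,1
3,2,3,2
step 14: 2,2,3,1
2,0,3,1
0,0,3,1
3,2,3,2
step 15: 2,2,3,2
2,0,3,1
0,0,3,1
3,2,3,2
step 16: 2,2,3,3
2,0,3,1
0,0,3,1
3,2,3,2
step 17: 2,3,1,1
2,1,1,3
0,1,1,2
3,3,0,3
step 18: 2,3,1,2
2,1,1,3
0,1,1,2
3,3,0,3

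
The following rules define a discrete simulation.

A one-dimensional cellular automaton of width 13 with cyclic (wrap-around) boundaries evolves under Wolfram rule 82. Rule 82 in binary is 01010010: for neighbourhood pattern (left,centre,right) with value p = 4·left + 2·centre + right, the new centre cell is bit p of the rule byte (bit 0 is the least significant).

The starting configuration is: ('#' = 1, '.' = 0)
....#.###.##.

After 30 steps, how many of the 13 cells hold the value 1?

7

gen 0: ....#.###.##.
gen 1: ...#....#..##
gen 2: #.#.#..#.##.#
gen 3: #....##...#..
gen 4: .#..#.##.#.##
gen 5: ..##...#....#
gen 6: ##.##.#.#..#.
gen 7: .#..#....##..
gen 8: #.##.#..#.##.
gen 9: ...#..##...#.
gen 10: ..#.##.##.#.#
gen 11: ##...#..#....
gen 12: .##.#.##.#..#
gen 13: ..#....#..##.
gen 14: .#.#..#.##.##
gen 15: ....##...#..#
gen 16: #..#.##.#.##.
gen 17: .##...#....#.
gen 18: #.##.#.#..#.#
gen 19: #..#....##...
gen 20: .##.#..#.##.#
gen 21: ..#..##...#..
gen 22: .#.##.##.#.#.
gen 23: #...#..#....#
gen 24: ##.#.##.#..#.
gen 25: .#....#..##..
gen 26: #.#..#.##.##.
gen 27: ...##...#..#.
gen 28: ..#.##.#.##.#
gen 29: ##...#....#..
gen 30: .##.#.#..#.##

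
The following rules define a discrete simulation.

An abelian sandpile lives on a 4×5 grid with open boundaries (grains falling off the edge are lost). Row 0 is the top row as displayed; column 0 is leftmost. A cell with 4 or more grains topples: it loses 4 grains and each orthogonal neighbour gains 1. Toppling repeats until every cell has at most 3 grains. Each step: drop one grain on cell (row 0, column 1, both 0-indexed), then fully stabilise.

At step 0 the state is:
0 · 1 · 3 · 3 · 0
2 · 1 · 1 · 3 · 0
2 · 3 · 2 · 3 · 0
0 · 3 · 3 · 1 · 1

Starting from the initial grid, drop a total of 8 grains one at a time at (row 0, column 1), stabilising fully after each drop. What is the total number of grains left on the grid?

36

step 0: 0 · 1 · 3 · 3 · 0
2 · 1 · 1 · 3 · 0
2 · 3 · 2 · 3 · 0
0 · 3 · 3 · 1 · 1
step 1: 0 · 2 · 3 · 3 · 0
2 · 1 · 1 · 3 · 0
2 · 3 · 2 · 3 · 0
0 · 3 · 3 · 1 · 1
step 2: 0 · 3 · 3 · 3 · 0
2 · 1 · 1 · 3 · 0
2 · 3 · 2 · 3 · 0
0 · 3 · 3 · 1 · 1
step 3: 1 · 1 · 1 · 1 · 1
2 · 2 · 3 · 1 · 1
2 · 3 · 3 · 0 · 1
0 · 3 · 3 · 2 · 1
step 4: 1 · 2 · 1 · 1 · 1
2 · 2 · 3 · 1 · 1
2 · 3 · 3 · 0 · 1
0 · 3 · 3 · 2 · 1
step 5: 1 · 3 · 1 · 1 · 1
2 · 2 · 3 · 1 · 1
2 · 3 · 3 · 0 · 1
0 · 3 · 3 · 2 · 1
step 6: 2 · 0 · 2 · 1 · 1
2 · 3 · 3 · 1 · 1
2 · 3 · 3 · 0 · 1
0 · 3 · 3 · 2 · 1
step 7: 2 · 1 · 2 · 1 · 1
2 · 3 · 3 · 1 · 1
2 · 3 · 3 · 0 · 1
0 · 3 · 3 · 2 · 1
step 8: 2 · 2 · 2 · 1 · 1
2 · 3 · 3 · 1 · 1
2 · 3 · 3 · 0 · 1
0 · 3 · 3 · 2 · 1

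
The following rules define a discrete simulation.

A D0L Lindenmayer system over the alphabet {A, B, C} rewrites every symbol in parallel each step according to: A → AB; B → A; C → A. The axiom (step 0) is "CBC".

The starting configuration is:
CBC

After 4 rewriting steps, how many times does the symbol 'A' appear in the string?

9

k=0  CBC
k=1  AAA
k=2  ABABAB
k=3  ABAABAABA
k=4  ABAABABAABABAAB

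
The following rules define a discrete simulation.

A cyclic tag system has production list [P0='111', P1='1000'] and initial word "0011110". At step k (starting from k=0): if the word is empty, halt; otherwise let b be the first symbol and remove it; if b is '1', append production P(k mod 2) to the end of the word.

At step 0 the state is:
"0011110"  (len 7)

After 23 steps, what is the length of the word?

k=0  "0011110"  (len 7)
k=1  "011110"  (len 6)
k=2  "11110"  (len 5)
k=3  "1110111"  (len 7)
k=4  "1101111000"  (len 10)
k=5  "101111000111"  (len 12)
k=6  "011110001111000"  (len 15)
k=7  "11110001111000"  (len 14)
k=8  "11100011110001000"  (len 17)
k=9  "1100011110001000111"  (len 19)
k=10  "1000111100010001111000"  (len 22)
k=11  "000111100010001111000111"  (len 24)
k=12  "00111100010001111000111"  (len 23)
k=13  "0111100010001111000111"  (len 22)
k=14  "111100010001111000111"  (len 21)
k=15  "11100010001111000111111"  (len 23)
k=16  "11000100011110001111111000"  (len 26)
k=17  "1000100011110001111111000111"  (len 28)
k=18  "0001000111100011111110001111000"  (len 31)
k=19  "001000111100011111110001111000"  (len 30)
k=20  "01000111100011111110001111000"  (len 29)
k=21  "1000111100011111110001111000"  (len 28)
k=22  "0001111000111111100011110001000"  (len 31)
k=23  "001111000111111100011110001000"  (len 30)

30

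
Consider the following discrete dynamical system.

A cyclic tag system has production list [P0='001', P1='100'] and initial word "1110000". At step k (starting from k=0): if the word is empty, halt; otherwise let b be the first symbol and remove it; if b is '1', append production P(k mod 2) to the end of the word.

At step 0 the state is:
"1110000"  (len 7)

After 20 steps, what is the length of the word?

8

gen 0: "1110000"  (len 7)
gen 1: "110000001"  (len 9)
gen 2: "10000001100"  (len 11)
gen 3: "0000001100001"  (len 13)
gen 4: "000001100001"  (len 12)
gen 5: "00001100001"  (len 11)
gen 6: "0001100001"  (len 10)
gen 7: "001100001"  (len 9)
gen 8: "01100001"  (len 8)
gen 9: "1100001"  (len 7)
gen 10: "100001100"  (len 9)
gen 11: "00001100001"  (len 11)
gen 12: "0001100001"  (len 10)
gen 13: "001100001"  (len 9)
gen 14: "01100001"  (len 8)
gen 15: "1100001"  (len 7)
gen 16: "100001100"  (len 9)
gen 17: "00001100001"  (len 11)
gen 18: "0001100001"  (len 10)
gen 19: "001100001"  (len 9)
gen 20: "01100001"  (len 8)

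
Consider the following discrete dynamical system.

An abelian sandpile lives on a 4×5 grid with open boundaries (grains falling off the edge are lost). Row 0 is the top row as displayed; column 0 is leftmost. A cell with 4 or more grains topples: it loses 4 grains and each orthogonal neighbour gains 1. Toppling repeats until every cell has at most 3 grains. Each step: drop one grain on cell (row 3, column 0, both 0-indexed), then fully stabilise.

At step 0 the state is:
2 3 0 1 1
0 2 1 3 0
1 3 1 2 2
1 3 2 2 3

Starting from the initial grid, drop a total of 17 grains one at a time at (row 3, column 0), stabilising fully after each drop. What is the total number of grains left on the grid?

36

k=0  2 3 0 1 1
0 2 1 3 0
1 3 1 2 2
1 3 2 2 3
k=1  2 3 0 1 1
0 2 1 3 0
1 3 1 2 2
2 3 2 2 3
k=2  2 3 0 1 1
0 2 1 3 0
1 3 1 2 2
3 3 2 2 3
k=3  2 3 0 1 1
0 3 1 3 0
3 0 2 2 2
1 1 3 2 3
k=4  2 3 0 1 1
0 3 1 3 0
3 0 2 2 2
2 1 3 2 3
k=5  2 3 0 1 1
0 3 1 3 0
3 0 2 2 2
3 1 3 2 3
k=6  2 3 0 1 1
1 3 1 3 0
0 1 2 2 2
1 2 3 2 3
k=7  2 3 0 1 1
1 3 1 3 0
0 1 2 2 2
2 2 3 2 3
k=8  2 3 0 1 1
1 3 1 3 0
0 1 2 2 2
3 2 3 2 3
k=9  2 3 0 1 1
1 3 1 3 0
1 1 2 2 2
0 3 3 2 3
k=10  2 3 0 1 1
1 3 1 3 0
1 1 2 2 2
1 3 3 2 3
k=11  2 3 0 1 1
1 3 1 3 0
1 1 2 2 2
2 3 3 2 3
k=12  2 3 0 1 1
1 3 1 3 0
1 1 2 2 2
3 3 3 2 3
k=13  2 3 0 1 1
1 3 1 3 0
2 2 3 2 2
1 1 0 3 3
k=14  2 3 0 1 1
1 3 1 3 0
2 2 3 2 2
2 1 0 3 3
k=15  2 3 0 1 1
1 3 1 3 0
2 2 3 2 2
3 1 0 3 3
k=16  2 3 0 1 1
1 3 1 3 0
3 2 3 2 2
0 2 0 3 3
k=17  2 3 0 1 1
1 3 1 3 0
3 2 3 2 2
1 2 0 3 3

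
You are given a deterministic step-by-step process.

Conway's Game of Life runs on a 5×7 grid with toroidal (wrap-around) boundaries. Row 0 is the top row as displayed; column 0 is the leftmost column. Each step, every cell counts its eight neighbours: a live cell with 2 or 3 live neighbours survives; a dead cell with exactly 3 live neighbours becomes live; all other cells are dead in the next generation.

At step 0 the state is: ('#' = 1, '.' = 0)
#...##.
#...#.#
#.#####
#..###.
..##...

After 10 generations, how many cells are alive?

t=0: #...##.
#...#.#
#.#####
#..###.
..##...
t=1: ##..##.
.......
..#....
#......
.##....
t=2: ###....
.#.....
.......
..#....
..#...#
t=3: #.#....
###....
.......
.......
#.##...
t=4: #.....#
#.#....
.#.....
.......
..##...
t=5: #.##..#
#.....#
.#.....
..#....
.......
t=6: ##....#
..#...#
##.....
.......
.###...
t=7: ...#..#
..#...#
##.....
#......
.##....
t=8: ##.#...
.##...#
##....#
#.#....
###....
t=9: ...#..#
......#
......#
..#....
...#..#
t=10: #....##
#....##
.......
.......
..##...

8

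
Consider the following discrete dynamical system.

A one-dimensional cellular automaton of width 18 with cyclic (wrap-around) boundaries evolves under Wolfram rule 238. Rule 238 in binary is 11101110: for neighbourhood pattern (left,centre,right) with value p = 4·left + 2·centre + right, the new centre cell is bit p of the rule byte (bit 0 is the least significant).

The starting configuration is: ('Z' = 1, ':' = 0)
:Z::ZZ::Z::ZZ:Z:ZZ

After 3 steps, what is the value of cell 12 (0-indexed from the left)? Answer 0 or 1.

step 0: :Z::ZZ::Z::ZZ:Z:ZZ
step 1: ZZ:ZZZ:ZZ:ZZZZZZZZ
step 2: ZZZZZZZZZZZZZZZZZZ
step 3: ZZZZZZZZZZZZZZZZZZ

1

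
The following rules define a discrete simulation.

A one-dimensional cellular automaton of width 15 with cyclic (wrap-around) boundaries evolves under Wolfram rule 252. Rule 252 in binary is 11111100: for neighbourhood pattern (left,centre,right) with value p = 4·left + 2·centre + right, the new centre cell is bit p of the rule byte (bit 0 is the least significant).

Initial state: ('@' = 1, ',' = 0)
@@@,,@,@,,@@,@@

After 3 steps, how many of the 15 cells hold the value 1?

step 0: @@@,,@,@,,@@,@@
step 1: @@@@,@@@@,@@@@@
step 2: @@@@@@@@@@@@@@@
step 3: @@@@@@@@@@@@@@@

15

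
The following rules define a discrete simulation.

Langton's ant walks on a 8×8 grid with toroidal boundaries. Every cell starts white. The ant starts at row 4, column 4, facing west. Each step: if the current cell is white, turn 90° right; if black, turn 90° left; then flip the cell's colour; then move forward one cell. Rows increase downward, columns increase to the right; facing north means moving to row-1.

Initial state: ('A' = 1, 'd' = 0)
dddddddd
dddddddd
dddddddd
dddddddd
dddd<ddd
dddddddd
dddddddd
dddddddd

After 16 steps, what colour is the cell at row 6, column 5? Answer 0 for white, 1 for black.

step 0: dddddddd
dddddddd
dddddddd
dddddddd
dddd<ddd
dddddddd
dddddddd
dddddddd
step 1: dddddddd
dddddddd
dddddddd
dddd^ddd
ddddAddd
dddddddd
dddddddd
dddddddd
step 2: dddddddd
dddddddd
dddddddd
ddddA>dd
ddddAddd
dddddddd
dddddddd
dddddddd
step 3: dddddddd
dddddddd
dddddddd
ddddAAdd
ddddAvdd
dddddddd
dddddddd
dddddddd
step 4: dddddddd
dddddddd
dddddddd
ddddAAdd
dddd<Add
dddddddd
dddddddd
dddddddd
step 5: dddddddd
dddddddd
dddddddd
ddddAAdd
dddddAdd
ddddvddd
dddddddd
dddddddd
step 6: dddddddd
dddddddd
dddddddd
ddddAAdd
dddddAdd
ddd<Addd
dddddddd
dddddddd
step 7: dddddddd
dddddddd
dddddddd
ddddAAdd
ddd^dAdd
dddAAddd
dddddddd
dddddddd
step 8: dddddddd
dddddddd
dddddddd
ddddAAdd
dddA>Add
dddAAddd
dddddddd
dddddddd
step 9: dddddddd
dddddddd
dddddddd
ddddAAdd
dddAAAdd
dddAvddd
dddddddd
dddddddd
step 10: dddddddd
dddddddd
dddddddd
ddddAAdd
dddAAAdd
dddAd>dd
dddddddd
dddddddd
step 11: dddddddd
dddddddd
dddddddd
ddddAAdd
dddAAAdd
dddAdAdd
dddddvdd
dddddddd
step 12: dddddddd
dddddddd
dddddddd
ddddAAdd
dddAAAdd
dddAdAdd
dddd<Add
dddddddd
step 13: dddddddd
dddddddd
dddddddd
ddddAAdd
dddAAAdd
dddA^Add
ddddAAdd
dddddddd
step 14: dddddddd
dddddddd
dddddddd
ddddAAdd
dddAAAdd
dddAA>dd
ddddAAdd
dddddddd
step 15: dddddddd
dddddddd
dddddddd
ddddAAdd
dddAA^dd
dddAAddd
ddddAAdd
dddddddd
step 16: dddddddd
dddddddd
dddddddd
ddddAAdd
dddA<ddd
dddAAddd
ddddAAdd
dddddddd

1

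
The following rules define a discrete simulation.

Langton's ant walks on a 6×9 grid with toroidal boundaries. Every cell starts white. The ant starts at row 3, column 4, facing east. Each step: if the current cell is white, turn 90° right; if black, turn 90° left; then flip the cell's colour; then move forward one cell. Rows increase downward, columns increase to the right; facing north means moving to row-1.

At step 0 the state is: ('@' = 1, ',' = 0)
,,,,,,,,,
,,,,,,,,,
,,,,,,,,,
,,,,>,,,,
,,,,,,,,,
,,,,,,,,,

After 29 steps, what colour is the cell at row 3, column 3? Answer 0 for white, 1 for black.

0) ,,,,,,,,,
,,,,,,,,,
,,,,,,,,,
,,,,>,,,,
,,,,,,,,,
,,,,,,,,,
1) ,,,,,,,,,
,,,,,,,,,
,,,,,,,,,
,,,,@,,,,
,,,,v,,,,
,,,,,,,,,
2) ,,,,,,,,,
,,,,,,,,,
,,,,,,,,,
,,,,@,,,,
,,,<@,,,,
,,,,,,,,,
3) ,,,,,,,,,
,,,,,,,,,
,,,,,,,,,
,,,^@,,,,
,,,@@,,,,
,,,,,,,,,
4) ,,,,,,,,,
,,,,,,,,,
,,,,,,,,,
,,,@>,,,,
,,,@@,,,,
,,,,,,,,,
5) ,,,,,,,,,
,,,,,,,,,
,,,,^,,,,
,,,@,,,,,
,,,@@,,,,
,,,,,,,,,
6) ,,,,,,,,,
,,,,,,,,,
,,,,@>,,,
,,,@,,,,,
,,,@@,,,,
,,,,,,,,,
7) ,,,,,,,,,
,,,,,,,,,
,,,,@@,,,
,,,@,v,,,
,,,@@,,,,
,,,,,,,,,
8) ,,,,,,,,,
,,,,,,,,,
,,,,@@,,,
,,,@<@,,,
,,,@@,,,,
,,,,,,,,,
9) ,,,,,,,,,
,,,,,,,,,
,,,,^@,,,
,,,@@@,,,
,,,@@,,,,
,,,,,,,,,
10) ,,,,,,,,,
,,,,,,,,,
,,,<,@,,,
,,,@@@,,,
,,,@@,,,,
,,,,,,,,,
11) ,,,,,,,,,
,,,^,,,,,
,,,@,@,,,
,,,@@@,,,
,,,@@,,,,
,,,,,,,,,
12) ,,,,,,,,,
,,,@>,,,,
,,,@,@,,,
,,,@@@,,,
,,,@@,,,,
,,,,,,,,,
13) ,,,,,,,,,
,,,@@,,,,
,,,@v@,,,
,,,@@@,,,
,,,@@,,,,
,,,,,,,,,
14) ,,,,,,,,,
,,,@@,,,,
,,,<@@,,,
,,,@@@,,,
,,,@@,,,,
,,,,,,,,,
15) ,,,,,,,,,
,,,@@,,,,
,,,,@@,,,
,,,v@@,,,
,,,@@,,,,
,,,,,,,,,
16) ,,,,,,,,,
,,,@@,,,,
,,,,@@,,,
,,,,>@,,,
,,,@@,,,,
,,,,,,,,,
17) ,,,,,,,,,
,,,@@,,,,
,,,,^@,,,
,,,,,@,,,
,,,@@,,,,
,,,,,,,,,
18) ,,,,,,,,,
,,,@@,,,,
,,,<,@,,,
,,,,,@,,,
,,,@@,,,,
,,,,,,,,,
19) ,,,,,,,,,
,,,^@,,,,
,,,@,@,,,
,,,,,@,,,
,,,@@,,,,
,,,,,,,,,
20) ,,,,,,,,,
,,<,@,,,,
,,,@,@,,,
,,,,,@,,,
,,,@@,,,,
,,,,,,,,,
21) ,,^,,,,,,
,,@,@,,,,
,,,@,@,,,
,,,,,@,,,
,,,@@,,,,
,,,,,,,,,
22) ,,@>,,,,,
,,@,@,,,,
,,,@,@,,,
,,,,,@,,,
,,,@@,,,,
,,,,,,,,,
23) ,,@@,,,,,
,,@v@,,,,
,,,@,@,,,
,,,,,@,,,
,,,@@,,,,
,,,,,,,,,
24) ,,@@,,,,,
,,<@@,,,,
,,,@,@,,,
,,,,,@,,,
,,,@@,,,,
,,,,,,,,,
25) ,,@@,,,,,
,,,@@,,,,
,,v@,@,,,
,,,,,@,,,
,,,@@,,,,
,,,,,,,,,
26) ,,@@,,,,,
,,,@@,,,,
,<@@,@,,,
,,,,,@,,,
,,,@@,,,,
,,,,,,,,,
27) ,,@@,,,,,
,^,@@,,,,
,@@@,@,,,
,,,,,@,,,
,,,@@,,,,
,,,,,,,,,
28) ,,@@,,,,,
,@>@@,,,,
,@@@,@,,,
,,,,,@,,,
,,,@@,,,,
,,,,,,,,,
29) ,,@@,,,,,
,@@@@,,,,
,@v@,@,,,
,,,,,@,,,
,,,@@,,,,
,,,,,,,,,

0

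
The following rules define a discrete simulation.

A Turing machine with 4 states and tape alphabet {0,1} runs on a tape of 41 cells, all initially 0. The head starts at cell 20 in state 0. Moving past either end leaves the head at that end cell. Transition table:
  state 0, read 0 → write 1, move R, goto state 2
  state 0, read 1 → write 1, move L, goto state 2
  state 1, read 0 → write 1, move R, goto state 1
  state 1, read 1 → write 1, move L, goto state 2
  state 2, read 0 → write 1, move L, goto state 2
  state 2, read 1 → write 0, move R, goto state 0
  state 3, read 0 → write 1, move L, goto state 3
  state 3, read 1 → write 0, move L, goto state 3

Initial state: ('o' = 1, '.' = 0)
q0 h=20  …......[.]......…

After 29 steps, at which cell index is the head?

0) q0 h=20  …......[.]......…
1) q2 h=21  ….....o[.]......…
2) q2 h=20  …......[o]o.....…
3) q0 h=21  …......[o]......…
4) q2 h=20  …......[.]o.....…
5) q2 h=19  …......[.]oo....…
6) q2 h=18  …......[.]ooo...…
7) q2 h=17  …......[.]oooo..…
8) q2 h=16  …......[.]ooooo.…
9) q2 h=15  …......[.]oooooo…
10) q2 h=14  …......[.]oooooo…
11) q2 h=13  …......[.]oooooo…
12) q2 h=12  …......[.]oooooo…
13) q2 h=11  …......[.]oooooo…
14) q2 h=10  …......[.]oooooo…
15) q2 h= 9  …......[.]oooooo…
16) q2 h= 8  …......[.]oooooo…
17) q2 h= 7  …......[.]oooooo…
18) q2 h= 6  |......[.]oooooo…
19) q2 h= 5  |.....[.]oooooo…
20) q2 h= 4  |....[.]oooooo…
21) q2 h= 3  |...[.]oooooo…
22) q2 h= 2  |..[.]oooooo…
23) q2 h= 1  |.[.]oooooo…
24) q2 h= 0  |[.]oooooo…
25) q2 h= 0  |[o]oooooo…
26) q0 h= 1  |.[o]oooooo…
27) q2 h= 0  |[.]oooooo…
28) q2 h= 0  |[o]oooooo…
29) q0 h= 1  |.[o]oooooo…

1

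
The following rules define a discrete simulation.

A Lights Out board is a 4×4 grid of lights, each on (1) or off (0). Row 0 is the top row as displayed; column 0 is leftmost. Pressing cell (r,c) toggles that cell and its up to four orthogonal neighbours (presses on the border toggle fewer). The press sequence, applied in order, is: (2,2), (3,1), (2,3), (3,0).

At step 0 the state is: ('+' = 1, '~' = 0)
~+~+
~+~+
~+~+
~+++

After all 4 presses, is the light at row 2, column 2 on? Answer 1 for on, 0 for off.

0

0) ~+~+
~+~+
~+~+
~+++
1) ~+~+
~+++
~~+~
~+~+
2) ~+~+
~+++
~++~
+~++
3) ~+~+
~++~
~+~+
+~+~
4) ~+~+
~++~
++~+
~++~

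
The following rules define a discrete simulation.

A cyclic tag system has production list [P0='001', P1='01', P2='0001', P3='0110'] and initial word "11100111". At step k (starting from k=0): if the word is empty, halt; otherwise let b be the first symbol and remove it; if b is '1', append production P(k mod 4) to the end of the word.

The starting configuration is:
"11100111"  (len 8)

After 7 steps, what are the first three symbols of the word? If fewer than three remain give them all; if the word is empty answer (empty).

100

[0] "11100111"  (len 8)
[1] "1100111001"  (len 10)
[2] "10011100101"  (len 11)
[3] "00111001010001"  (len 14)
[4] "0111001010001"  (len 13)
[5] "111001010001"  (len 12)
[6] "1100101000101"  (len 13)
[7] "1001010001010001"  (len 16)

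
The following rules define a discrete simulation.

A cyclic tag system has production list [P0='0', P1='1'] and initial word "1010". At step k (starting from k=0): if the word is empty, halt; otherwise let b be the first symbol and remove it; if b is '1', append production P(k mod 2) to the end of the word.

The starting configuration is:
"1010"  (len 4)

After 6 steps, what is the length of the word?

0

step 0: "1010"  (len 4)
step 1: "0100"  (len 4)
step 2: "100"  (len 3)
step 3: "000"  (len 3)
step 4: "00"  (len 2)
step 5: "0"  (len 1)
step 6: (halted — word empty)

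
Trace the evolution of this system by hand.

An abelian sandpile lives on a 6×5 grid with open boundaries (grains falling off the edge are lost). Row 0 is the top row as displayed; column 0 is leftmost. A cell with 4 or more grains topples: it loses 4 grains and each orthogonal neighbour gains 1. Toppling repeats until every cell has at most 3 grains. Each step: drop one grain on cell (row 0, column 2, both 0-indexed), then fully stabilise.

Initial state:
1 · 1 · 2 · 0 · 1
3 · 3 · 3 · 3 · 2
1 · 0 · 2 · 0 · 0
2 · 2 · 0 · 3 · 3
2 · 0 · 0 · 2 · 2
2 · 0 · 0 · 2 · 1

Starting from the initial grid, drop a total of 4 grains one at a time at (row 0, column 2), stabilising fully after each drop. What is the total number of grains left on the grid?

45

[0] 1 · 1 · 2 · 0 · 1
3 · 3 · 3 · 3 · 2
1 · 0 · 2 · 0 · 0
2 · 2 · 0 · 3 · 3
2 · 0 · 0 · 2 · 2
2 · 0 · 0 · 2 · 1
[1] 1 · 1 · 3 · 0 · 1
3 · 3 · 3 · 3 · 2
1 · 0 · 2 · 0 · 0
2 · 2 · 0 · 3 · 3
2 · 0 · 0 · 2 · 2
2 · 0 · 0 · 2 · 1
[2] 2 · 3 · 1 · 2 · 1
0 · 1 · 2 · 0 · 3
2 · 1 · 3 · 1 · 0
2 · 2 · 0 · 3 · 3
2 · 0 · 0 · 2 · 2
2 · 0 · 0 · 2 · 1
[3] 2 · 3 · 2 · 2 · 1
0 · 1 · 2 · 0 · 3
2 · 1 · 3 · 1 · 0
2 · 2 · 0 · 3 · 3
2 · 0 · 0 · 2 · 2
2 · 0 · 0 · 2 · 1
[4] 2 · 3 · 3 · 2 · 1
0 · 1 · 2 · 0 · 3
2 · 1 · 3 · 1 · 0
2 · 2 · 0 · 3 · 3
2 · 0 · 0 · 2 · 2
2 · 0 · 0 · 2 · 1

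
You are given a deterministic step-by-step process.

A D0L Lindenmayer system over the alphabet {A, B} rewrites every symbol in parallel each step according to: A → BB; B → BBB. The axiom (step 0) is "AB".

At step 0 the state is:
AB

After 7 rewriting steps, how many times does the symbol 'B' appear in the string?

gen 0: AB
gen 1: BBBBB
gen 2: BBBBBBBBBBBBBBB
gen 3: BBBBBBBBBBBBBBBBBBBBBBBBBBBBBBBBBBBBBBBBBBBBB
gen 4: BBBBBBBBBBBBBBBBBBBBBBBBBBBBBBBBBBBBBBBBBBBBBBBBBBBBBBBBBB…BBBBBBBBBBBBBBBBBBBBBBBBBBBBBBBBBBBBBBBBBBBBBBBBBBBBBBBBBB  (len 135)
gen 5: BBBBBBBBBBBBBBBBBBBBBBBBBBBBBBBBBBBBBBBBBBBBBBBBBBBBBBBBBB…BBBBBBBBBBBBBBBBBBBBBBBBBBBBBBBBBBBBBBBBBBBBBBBBBBBBBBBBBB  (len 405)
gen 6: BBBBBBBBBBBBBBBBBBBBBBBBBBBBBBBBBBBBBBBBBBBBBBBBBBBBBBBBBB…BBBBBBBBBBBBBBBBBBBBBBBBBBBBBBBBBBBBBBBBBBBBBBBBBBBBBBBBBB  (len 1215)
gen 7: BBBBBBBBBBBBBBBBBBBBBBBBBBBBBBBBBBBBBBBBBBBBBBBBBBBBBBBBBB…BBBBBBBBBBBBBBBBBBBBBBBBBBBBBBBBBBBBBBBBBBBBBBBBBBBBBBBBBB  (len 3645)

3645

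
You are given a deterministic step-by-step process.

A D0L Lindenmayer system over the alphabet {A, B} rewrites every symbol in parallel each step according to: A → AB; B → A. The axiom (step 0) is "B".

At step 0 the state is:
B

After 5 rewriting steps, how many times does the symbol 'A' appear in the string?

5

[0] B
[1] A
[2] AB
[3] ABA
[4] ABAAB
[5] ABAABABA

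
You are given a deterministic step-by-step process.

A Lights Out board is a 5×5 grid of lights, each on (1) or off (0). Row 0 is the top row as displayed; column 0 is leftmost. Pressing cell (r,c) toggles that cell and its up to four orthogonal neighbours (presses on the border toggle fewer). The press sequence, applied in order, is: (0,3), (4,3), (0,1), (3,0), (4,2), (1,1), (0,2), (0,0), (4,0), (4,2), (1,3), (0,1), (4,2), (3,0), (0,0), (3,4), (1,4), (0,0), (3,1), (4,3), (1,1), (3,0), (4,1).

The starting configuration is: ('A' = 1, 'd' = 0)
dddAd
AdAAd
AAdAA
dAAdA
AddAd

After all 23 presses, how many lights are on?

7

[0] dddAd
AdAAd
AAdAA
dAAdA
AddAd
[1] ddAdA
AdAdd
AAdAA
dAAdA
AddAd
[2] ddAdA
AdAdd
AAdAA
dAAAA
AdAdA
[3] AAddA
AAAdd
AAdAA
dAAAA
AdAdA
[4] AAddA
AAAdd
dAdAA
AdAAA
ddAdA
[5] AAddA
AAAdd
dAdAA
AddAA
dAdAA
[6] AdddA
ddddd
dddAA
AddAA
dAdAA
[7] AAAAA
ddAdd
dddAA
AddAA
dAdAA
[8] ddAAA
AdAdd
dddAA
AddAA
dAdAA
[9] ddAAA
AdAdd
dddAA
dddAA
AddAA
[10] ddAAA
AdAdd
dddAA
ddAAA
AAAdA
[11] ddAdA
AddAA
ddddA
ddAAA
AAAdA
[12] AAddA
AAdAA
ddddA
ddAAA
AAAdA
[13] AAddA
AAdAA
ddddA
dddAA
AddAA
[14] AAddA
AAdAA
AdddA
AAdAA
dddAA
[15] ddddA
dAdAA
AdddA
AAdAA
dddAA
[16] ddddA
dAdAA
Adddd
AAddd
dddAd
[17] ddddd
dAddd
AdddA
AAddd
dddAd
[18] AAddd
AAddd
AdddA
AAddd
dddAd
[19] AAddd
AAddd
AAddA
ddAdd
dAdAd
[20] AAddd
AAddd
AAddA
ddAAd
dAAdA
[21] Adddd
ddAdd
AdddA
ddAAd
dAAdA
[22] Adddd
ddAdd
ddddA
AAAAd
AAAdA
[23] Adddd
ddAdd
ddddA
AdAAd
ddddA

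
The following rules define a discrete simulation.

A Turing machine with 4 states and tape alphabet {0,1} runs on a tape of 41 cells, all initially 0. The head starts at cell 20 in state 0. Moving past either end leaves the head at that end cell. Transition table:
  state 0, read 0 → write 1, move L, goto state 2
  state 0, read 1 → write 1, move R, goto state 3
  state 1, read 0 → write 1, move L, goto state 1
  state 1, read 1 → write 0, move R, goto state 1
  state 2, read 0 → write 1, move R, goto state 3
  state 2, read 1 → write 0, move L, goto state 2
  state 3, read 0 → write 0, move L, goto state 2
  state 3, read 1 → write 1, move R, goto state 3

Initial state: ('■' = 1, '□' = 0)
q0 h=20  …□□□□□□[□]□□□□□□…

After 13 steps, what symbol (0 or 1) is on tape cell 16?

step 0: q0 h=20  …□□□□□□[□]□□□□□□…
step 1: q2 h=19  …□□□□□□[□]■□□□□□…
step 2: q3 h=20  …□□□□□■[■]□□□□□□…
step 3: q3 h=21  …□□□□■■[□]□□□□□□…
step 4: q2 h=20  …□□□□□■[■]□□□□□□…
step 5: q2 h=19  …□□□□□□[■]□□□□□□…
step 6: q2 h=18  …□□□□□□[□]□□□□□□…
step 7: q3 h=19  …□□□□□■[□]□□□□□□…
step 8: q2 h=18  …□□□□□□[■]□□□□□□…
step 9: q2 h=17  …□□□□□□[□]□□□□□□…
step 10: q3 h=18  …□□□□□■[□]□□□□□□…
step 11: q2 h=17  …□□□□□□[■]□□□□□□…
step 12: q2 h=16  …□□□□□□[□]□□□□□□…
step 13: q3 h=17  …□□□□□■[□]□□□□□□…

1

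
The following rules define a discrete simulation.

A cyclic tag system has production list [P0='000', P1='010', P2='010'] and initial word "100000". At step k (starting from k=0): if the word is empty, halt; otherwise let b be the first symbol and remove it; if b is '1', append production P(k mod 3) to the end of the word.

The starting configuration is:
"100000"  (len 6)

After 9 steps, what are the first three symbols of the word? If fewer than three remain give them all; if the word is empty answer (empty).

0) "100000"  (len 6)
1) "00000000"  (len 8)
2) "0000000"  (len 7)
3) "000000"  (len 6)
4) "00000"  (len 5)
5) "0000"  (len 4)
6) "000"  (len 3)
7) "00"  (len 2)
8) "0"  (len 1)
9) (halted — word empty)

(empty)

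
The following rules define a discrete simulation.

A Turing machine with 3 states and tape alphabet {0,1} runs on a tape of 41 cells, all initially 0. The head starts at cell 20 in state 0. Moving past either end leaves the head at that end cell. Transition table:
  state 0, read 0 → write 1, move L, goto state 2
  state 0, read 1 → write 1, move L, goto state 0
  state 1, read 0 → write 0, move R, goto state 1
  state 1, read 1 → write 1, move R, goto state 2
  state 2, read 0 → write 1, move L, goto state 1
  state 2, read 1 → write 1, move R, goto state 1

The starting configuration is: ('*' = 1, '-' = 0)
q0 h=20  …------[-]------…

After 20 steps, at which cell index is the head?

36

0) q0 h=20  …------[-]------…
1) q2 h=19  …------[-]*-----…
2) q1 h=18  …------[-]**----…
3) q1 h=19  …------[*]*-----…
4) q2 h=20  …-----*[*]------…
5) q1 h=21  …----**[-]------…
6) q1 h=22  …---**-[-]------…
7) q1 h=23  …--**--[-]------…
8) q1 h=24  …-**---[-]------…
9) q1 h=25  …**----[-]------…
10) q1 h=26  …*-----[-]------…
11) q1 h=27  …------[-]------…
12) q1 h=28  …------[-]------…
13) q1 h=29  …------[-]------…
14) q1 h=30  …------[-]------…
15) q1 h=31  …------[-]------…
16) q1 h=32  …------[-]------…
17) q1 h=33  …------[-]------…
18) q1 h=34  …------[-]------|
19) q1 h=35  …------[-]-----|
20) q1 h=36  …------[-]----|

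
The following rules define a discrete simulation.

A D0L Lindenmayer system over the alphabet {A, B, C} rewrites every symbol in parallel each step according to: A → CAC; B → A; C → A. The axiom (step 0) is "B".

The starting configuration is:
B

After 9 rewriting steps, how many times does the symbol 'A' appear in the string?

171

k=0  B
k=1  A
k=2  CAC
k=3  ACACA
k=4  CACACACACAC
k=5  ACACACACACACACACACACA
k=6  CACACACACACACACACACACACACACACACACACACACACAC
k=7  ACACACACACACACACACACACACACACACACACACACACACACACACACACACACACACACACACACACACACACACACACACA
k=8  CACACACACACACACACACACACACACACACACACACACACACACACACACACACACA…ACACACACACACACACACACACACACACACACACACACACACACACACACACACACAC  (len 171)
k=9  ACACACACACACACACACACACACACACACACACACACACACACACACACACACACAC…CACACACACACACACACACACACACACACACACACACACACACACACACACACACACA  (len 341)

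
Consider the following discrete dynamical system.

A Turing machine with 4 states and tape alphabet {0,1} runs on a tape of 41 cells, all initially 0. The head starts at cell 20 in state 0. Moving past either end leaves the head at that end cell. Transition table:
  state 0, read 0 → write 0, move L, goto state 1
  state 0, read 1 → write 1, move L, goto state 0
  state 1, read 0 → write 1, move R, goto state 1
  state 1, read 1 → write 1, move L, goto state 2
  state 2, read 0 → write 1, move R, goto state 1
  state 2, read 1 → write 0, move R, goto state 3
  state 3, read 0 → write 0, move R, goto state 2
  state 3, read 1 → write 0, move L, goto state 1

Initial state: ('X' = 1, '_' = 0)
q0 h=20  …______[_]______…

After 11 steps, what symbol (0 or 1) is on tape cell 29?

gen 0: q0 h=20  …______[_]______…
gen 1: q1 h=19  …______[_]______…
gen 2: q1 h=20  …_____X[_]______…
gen 3: q1 h=21  …____XX[_]______…
gen 4: q1 h=22  …___XXX[_]______…
gen 5: q1 h=23  …__XXXX[_]______…
gen 6: q1 h=24  …_XXXXX[_]______…
gen 7: q1 h=25  …XXXXXX[_]______…
gen 8: q1 h=26  …XXXXXX[_]______…
gen 9: q1 h=27  …XXXXXX[_]______…
gen 10: q1 h=28  …XXXXXX[_]______…
gen 11: q1 h=29  …XXXXXX[_]______…

0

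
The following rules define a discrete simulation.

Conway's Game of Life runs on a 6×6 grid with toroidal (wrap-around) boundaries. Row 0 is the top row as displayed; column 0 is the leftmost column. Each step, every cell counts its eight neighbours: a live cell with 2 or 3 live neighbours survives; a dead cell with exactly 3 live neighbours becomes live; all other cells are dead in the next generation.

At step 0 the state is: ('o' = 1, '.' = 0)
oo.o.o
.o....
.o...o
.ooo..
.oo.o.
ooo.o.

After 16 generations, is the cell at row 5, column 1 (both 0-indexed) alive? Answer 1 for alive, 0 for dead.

k=0  oo.o.o
.o....
.o...o
.ooo..
.oo.o.
ooo.o.
k=1  ...ooo
.o..oo
.o....
...oo.
....oo
....o.
k=2  o..o..
..oo.o
o.oo.o
...ooo
.....o
......
k=3  ..ooo.
.....o
oo....
..oo..
.....o
......
k=4  ...oo.
oooooo
ooo...
ooo...
......
...oo.
k=5  oo....
......
....o.
o.o...
.ooo..
...oo.
k=6  ......
......
......
..o...
.o..o.
o..oo.
k=7  ......
......
......
......
.oo.oo
...ooo
k=8  ....o.
......
......
......
o.o..o
o.oo.o
k=9  ...ooo
......
......
......
o.oooo
o.oo..
k=10  ..oooo
....o.
......
...ooo
o.o.oo
o.....
k=11  ...ooo
....oo
...o.o
o..o..
oo....
o.o...
k=12  o..o..
o.....
o..o.o
ooo.oo
o.o..o
o.ooo.
k=13  o.ooo.
oo..o.
..oo..
..o...
......
o.o.o.
k=14  o.o.o.
o...o.
..oo..
..oo..
.o.o..
..o.o.
k=15  ....o.
..o.o.
.oo.o.
.o..o.
.o..o.
..o.oo
k=16  ....o.
.oo.oo
.oo.oo
oo..oo
ooo.o.
....oo

0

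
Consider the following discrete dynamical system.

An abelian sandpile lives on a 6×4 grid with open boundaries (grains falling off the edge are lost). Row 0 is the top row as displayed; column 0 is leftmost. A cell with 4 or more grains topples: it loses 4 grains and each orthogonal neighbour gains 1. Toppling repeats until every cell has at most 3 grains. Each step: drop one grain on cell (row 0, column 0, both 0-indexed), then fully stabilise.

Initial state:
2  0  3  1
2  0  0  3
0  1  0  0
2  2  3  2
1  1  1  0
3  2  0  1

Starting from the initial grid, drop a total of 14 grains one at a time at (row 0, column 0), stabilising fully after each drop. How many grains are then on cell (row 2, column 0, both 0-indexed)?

gen 0: 2  0  3  1
2  0  0  3
0  1  0  0
2  2  3  2
1  1  1  0
3  2  0  1
gen 1: 3  0  3  1
2  0  0  3
0  1  0  0
2  2  3  2
1  1  1  0
3  2  0  1
gen 2: 0  1  3  1
3  0  0  3
0  1  0  0
2  2  3  2
1  1  1  0
3  2  0  1
gen 3: 1  1  3  1
3  0  0  3
0  1  0  0
2  2  3  2
1  1  1  0
3  2  0  1
gen 4: 2  1  3  1
3  0  0  3
0  1  0  0
2  2  3  2
1  1  1  0
3  2  0  1
gen 5: 3  1  3  1
3  0  0  3
0  1  0  0
2  2  3  2
1  1  1  0
3  2  0  1
gen 6: 1  2  3  1
0  1  0  3
1  1  0  0
2  2  3  2
1  1  1  0
3  2  0  1
gen 7: 2  2  3  1
0  1  0  3
1  1  0  0
2  2  3  2
1  1  1  0
3  2  0  1
gen 8: 3  2  3  1
0  1  0  3
1  1  0  0
2  2  3  2
1  1  1  0
3  2  0  1
gen 9: 0  3  3  1
1  1  0  3
1  1  0  0
2  2  3  2
1  1  1  0
3  2  0  1
gen 10: 1  3  3  1
1  1  0  3
1  1  0  0
2  2  3  2
1  1  1  0
3  2  0  1
gen 11: 2  3  3  1
1  1  0  3
1  1  0  0
2  2  3  2
1  1  1  0
3  2  0  1
gen 12: 3  3  3  1
1  1  0  3
1  1  0  0
2  2  3  2
1  1  1  0
3  2  0  1
gen 13: 1  1  0  2
2  2  1  3
1  1  0  0
2  2  3  2
1  1  1  0
3  2  0  1
gen 14: 2  1  0  2
2  2  1  3
1  1  0  0
2  2  3  2
1  1  1  0
3  2  0  1

1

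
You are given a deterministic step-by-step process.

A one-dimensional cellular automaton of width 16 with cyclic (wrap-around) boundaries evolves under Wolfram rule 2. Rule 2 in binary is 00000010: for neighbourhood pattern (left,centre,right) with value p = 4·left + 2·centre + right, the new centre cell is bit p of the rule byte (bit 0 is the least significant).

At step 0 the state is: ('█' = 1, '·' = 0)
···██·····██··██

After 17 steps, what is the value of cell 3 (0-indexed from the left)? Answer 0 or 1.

0

t=0: ···██·····██··██
t=1: ··█······█···█··
t=2: ·█······█···█···
t=3: █······█···█····
t=4: ······█···█····█
t=5: ·····█···█····█·
t=6: ····█···█····█··
t=7: ···█···█····█···
t=8: ··█···█····█····
t=9: ·█···█····█·····
t=10: █···█····█······
t=11: ···█····█······█
t=12: ··█····█······█·
t=13: ·█····█······█··
t=14: █····█······█···
t=15: ····█······█···█
t=16: ···█······█···█·
t=17: ··█······█···█··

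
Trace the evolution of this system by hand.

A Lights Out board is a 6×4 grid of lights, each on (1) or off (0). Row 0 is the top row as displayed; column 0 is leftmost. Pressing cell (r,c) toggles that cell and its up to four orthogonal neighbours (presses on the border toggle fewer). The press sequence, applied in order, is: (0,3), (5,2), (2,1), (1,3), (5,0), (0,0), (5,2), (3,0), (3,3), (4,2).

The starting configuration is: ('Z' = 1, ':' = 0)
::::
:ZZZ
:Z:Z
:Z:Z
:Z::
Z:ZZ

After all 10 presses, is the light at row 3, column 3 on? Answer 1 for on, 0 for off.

0

k=0  ::::
:ZZZ
:Z:Z
:Z:Z
:Z::
Z:ZZ
k=1  ::ZZ
:ZZ:
:Z:Z
:Z:Z
:Z::
Z:ZZ
k=2  ::ZZ
:ZZ:
:Z:Z
:Z:Z
:ZZ:
ZZ::
k=3  ::ZZ
::Z:
Z:ZZ
:::Z
:ZZ:
ZZ::
k=4  ::Z:
:::Z
Z:Z:
:::Z
:ZZ:
ZZ::
k=5  ::Z:
:::Z
Z:Z:
:::Z
ZZZ:
::::
k=6  ZZZ:
Z::Z
Z:Z:
:::Z
ZZZ:
::::
k=7  ZZZ:
Z::Z
Z:Z:
:::Z
ZZ::
:ZZZ
k=8  ZZZ:
Z::Z
::Z:
ZZ:Z
:Z::
:ZZZ
k=9  ZZZ:
Z::Z
::ZZ
ZZZ:
:Z:Z
:ZZZ
k=10  ZZZ:
Z::Z
::ZZ
ZZ::
::Z:
:Z:Z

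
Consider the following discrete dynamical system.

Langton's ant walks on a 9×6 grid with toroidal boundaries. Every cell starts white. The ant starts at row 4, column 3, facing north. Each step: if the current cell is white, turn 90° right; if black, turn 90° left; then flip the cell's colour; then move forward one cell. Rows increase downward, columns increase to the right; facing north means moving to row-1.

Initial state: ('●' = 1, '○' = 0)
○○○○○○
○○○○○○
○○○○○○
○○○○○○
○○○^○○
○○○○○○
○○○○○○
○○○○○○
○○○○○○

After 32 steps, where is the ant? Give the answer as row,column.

6,1

step 0: ○○○○○○
○○○○○○
○○○○○○
○○○○○○
○○○^○○
○○○○○○
○○○○○○
○○○○○○
○○○○○○
step 1: ○○○○○○
○○○○○○
○○○○○○
○○○○○○
○○○●>○
○○○○○○
○○○○○○
○○○○○○
○○○○○○
step 2: ○○○○○○
○○○○○○
○○○○○○
○○○○○○
○○○●●○
○○○○v○
○○○○○○
○○○○○○
○○○○○○
step 3: ○○○○○○
○○○○○○
○○○○○○
○○○○○○
○○○●●○
○○○<●○
○○○○○○
○○○○○○
○○○○○○
step 4: ○○○○○○
○○○○○○
○○○○○○
○○○○○○
○○○^●○
○○○●●○
○○○○○○
○○○○○○
○○○○○○
step 5: ○○○○○○
○○○○○○
○○○○○○
○○○○○○
○○<○●○
○○○●●○
○○○○○○
○○○○○○
○○○○○○
step 6: ○○○○○○
○○○○○○
○○○○○○
○○^○○○
○○●○●○
○○○●●○
○○○○○○
○○○○○○
○○○○○○
step 7: ○○○○○○
○○○○○○
○○○○○○
○○●>○○
○○●○●○
○○○●●○
○○○○○○
○○○○○○
○○○○○○
step 8: ○○○○○○
○○○○○○
○○○○○○
○○●●○○
○○●v●○
○○○●●○
○○○○○○
○○○○○○
○○○○○○
step 9: ○○○○○○
○○○○○○
○○○○○○
○○●●○○
○○<●●○
○○○●●○
○○○○○○
○○○○○○
○○○○○○
step 10: ○○○○○○
○○○○○○
○○○○○○
○○●●○○
○○○●●○
○○v●●○
○○○○○○
○○○○○○
○○○○○○
step 11: ○○○○○○
○○○○○○
○○○○○○
○○●●○○
○○○●●○
○<●●●○
○○○○○○
○○○○○○
○○○○○○
step 12: ○○○○○○
○○○○○○
○○○○○○
○○●●○○
○^○●●○
○●●●●○
○○○○○○
○○○○○○
○○○○○○
step 13: ○○○○○○
○○○○○○
○○○○○○
○○●●○○
○●>●●○
○●●●●○
○○○○○○
○○○○○○
○○○○○○
step 14: ○○○○○○
○○○○○○
○○○○○○
○○●●○○
○●●●●○
○●v●●○
○○○○○○
○○○○○○
○○○○○○
step 15: ○○○○○○
○○○○○○
○○○○○○
○○●●○○
○●●●●○
○●○>●○
○○○○○○
○○○○○○
○○○○○○
step 16: ○○○○○○
○○○○○○
○○○○○○
○○●●○○
○●●^●○
○●○○●○
○○○○○○
○○○○○○
○○○○○○
step 17: ○○○○○○
○○○○○○
○○○○○○
○○●●○○
○●<○●○
○●○○●○
○○○○○○
○○○○○○
○○○○○○
step 18: ○○○○○○
○○○○○○
○○○○○○
○○●●○○
○●○○●○
○●v○●○
○○○○○○
○○○○○○
○○○○○○
step 19: ○○○○○○
○○○○○○
○○○○○○
○○●●○○
○●○○●○
○<●○●○
○○○○○○
○○○○○○
○○○○○○
step 20: ○○○○○○
○○○○○○
○○○○○○
○○●●○○
○●○○●○
○○●○●○
○v○○○○
○○○○○○
○○○○○○
step 21: ○○○○○○
○○○○○○
○○○○○○
○○●●○○
○●○○●○
○○●○●○
<●○○○○
○○○○○○
○○○○○○
step 22: ○○○○○○
○○○○○○
○○○○○○
○○●●○○
○●○○●○
^○●○●○
●●○○○○
○○○○○○
○○○○○○
step 23: ○○○○○○
○○○○○○
○○○○○○
○○●●○○
○●○○●○
●>●○●○
●●○○○○
○○○○○○
○○○○○○
step 24: ○○○○○○
○○○○○○
○○○○○○
○○●●○○
○●○○●○
●●●○●○
●v○○○○
○○○○○○
○○○○○○
step 25: ○○○○○○
○○○○○○
○○○○○○
○○●●○○
○●○○●○
●●●○●○
●○>○○○
○○○○○○
○○○○○○
step 26: ○○○○○○
○○○○○○
○○○○○○
○○●●○○
○●○○●○
●●●○●○
●○●○○○
○○v○○○
○○○○○○
step 27: ○○○○○○
○○○○○○
○○○○○○
○○●●○○
○●○○●○
●●●○●○
●○●○○○
○<●○○○
○○○○○○
step 28: ○○○○○○
○○○○○○
○○○○○○
○○●●○○
○●○○●○
●●●○●○
●^●○○○
○●●○○○
○○○○○○
step 29: ○○○○○○
○○○○○○
○○○○○○
○○●●○○
○●○○●○
●●●○●○
●●>○○○
○●●○○○
○○○○○○
step 30: ○○○○○○
○○○○○○
○○○○○○
○○●●○○
○●○○●○
●●^○●○
●●○○○○
○●●○○○
○○○○○○
step 31: ○○○○○○
○○○○○○
○○○○○○
○○●●○○
○●○○●○
●<○○●○
●●○○○○
○●●○○○
○○○○○○
step 32: ○○○○○○
○○○○○○
○○○○○○
○○●●○○
○●○○●○
●○○○●○
●v○○○○
○●●○○○
○○○○○○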